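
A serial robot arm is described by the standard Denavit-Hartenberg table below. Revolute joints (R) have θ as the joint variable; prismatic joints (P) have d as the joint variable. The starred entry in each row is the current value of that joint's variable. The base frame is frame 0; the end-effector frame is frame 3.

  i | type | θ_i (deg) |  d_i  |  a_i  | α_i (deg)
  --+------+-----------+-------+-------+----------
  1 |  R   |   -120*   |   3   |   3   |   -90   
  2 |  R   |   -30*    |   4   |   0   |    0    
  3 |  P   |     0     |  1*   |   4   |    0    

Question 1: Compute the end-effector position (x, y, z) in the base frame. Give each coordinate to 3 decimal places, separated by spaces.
after link 1: o_1 = (-1.5000, -2.5981, 3.0000)
after link 2: o_2 = (1.9641, -4.5981, 3.0000)
after link 3: o_3 = (1.0981, -8.0981, 5.0000)

1.098 -8.098 5.000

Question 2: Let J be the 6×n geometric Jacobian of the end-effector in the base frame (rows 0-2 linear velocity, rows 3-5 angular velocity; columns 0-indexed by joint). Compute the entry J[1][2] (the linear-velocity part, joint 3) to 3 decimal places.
-0.500

prismatic axis z_2 = (0.8660,-0.5000,0.0000)
J_v[:, 2] = z_2; J_ω[:, 2] = (0,0,0)
entry J[1][2] = -0.5000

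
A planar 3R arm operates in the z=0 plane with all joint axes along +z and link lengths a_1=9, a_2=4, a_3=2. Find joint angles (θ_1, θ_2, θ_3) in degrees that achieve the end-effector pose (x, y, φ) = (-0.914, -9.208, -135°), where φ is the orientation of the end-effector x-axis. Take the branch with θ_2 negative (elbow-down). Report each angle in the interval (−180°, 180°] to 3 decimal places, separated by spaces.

-59.998 -120.006 45.005

wrist centre = target − a_3·(cos φ, sin φ) = (0.5002, -7.7938)
cos θ_2 = (60.9933−9²−4²)/(2·9·4) = -0.5001; θ_2 = -120.0061° (elbow-down)
β = atan2(-7.7938,0.5002) = -86.3277°; ψ = atan2(-3.4639,6.9996) = -26.3293°
θ_1 = β − ψ = -59.9984°
θ_3 = φ − θ_1 − θ_2 = 45.0046° (wrapped to (-180°,180°])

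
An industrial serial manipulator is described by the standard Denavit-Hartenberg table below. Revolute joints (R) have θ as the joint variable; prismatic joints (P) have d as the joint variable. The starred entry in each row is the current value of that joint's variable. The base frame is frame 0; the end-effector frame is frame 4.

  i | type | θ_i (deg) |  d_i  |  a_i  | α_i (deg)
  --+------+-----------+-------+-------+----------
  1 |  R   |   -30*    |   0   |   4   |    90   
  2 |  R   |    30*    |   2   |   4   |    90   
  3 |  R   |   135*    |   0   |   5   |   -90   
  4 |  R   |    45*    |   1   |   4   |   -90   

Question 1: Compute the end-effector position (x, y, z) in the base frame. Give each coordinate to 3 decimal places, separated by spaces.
after link 1: o_1 = (3.4641, -2.0000, 0.0000)
after link 2: o_2 = (5.4641, -5.4641, 2.0000)
after link 3: o_3 = (1.0447, -6.9950, 0.2322)
after link 4: o_4 = (-2.8568, -6.2354, 1.3282)

-2.857 -6.235 1.328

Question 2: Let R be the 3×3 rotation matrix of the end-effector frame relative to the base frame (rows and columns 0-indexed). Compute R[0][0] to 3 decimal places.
End-effector x-axis (col 0 of R) = (-0.9312,-0.0397,0.3624)
R[0][0] = -0.9312

-0.931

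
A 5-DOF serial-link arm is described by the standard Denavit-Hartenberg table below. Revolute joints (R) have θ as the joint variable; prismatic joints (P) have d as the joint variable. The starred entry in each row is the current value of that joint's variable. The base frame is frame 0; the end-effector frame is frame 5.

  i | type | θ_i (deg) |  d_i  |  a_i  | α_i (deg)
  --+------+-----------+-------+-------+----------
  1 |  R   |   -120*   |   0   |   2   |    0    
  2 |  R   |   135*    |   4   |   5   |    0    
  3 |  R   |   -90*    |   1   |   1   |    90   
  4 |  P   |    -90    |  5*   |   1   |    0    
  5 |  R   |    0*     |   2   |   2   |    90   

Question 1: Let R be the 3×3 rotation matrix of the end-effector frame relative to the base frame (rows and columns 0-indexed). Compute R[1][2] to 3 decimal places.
0.966

End-effector z-axis (col 2 of R) = (-0.2588,0.9659,-0.0000)
R[1][2] = 0.9659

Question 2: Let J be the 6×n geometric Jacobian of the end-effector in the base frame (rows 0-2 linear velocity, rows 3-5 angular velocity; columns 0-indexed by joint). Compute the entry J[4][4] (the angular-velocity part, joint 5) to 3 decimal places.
-0.259

axis z_4 = (-0.9659,-0.2588,0.0000); lever o_n−o_4 = (-1.9319,-0.5176,-2.0000)
cross product → J_v[:, 4] = (0.5176,-1.9319,0.0000)
J_ω[:, 4] = z_4
entry J[4][4] = -0.2588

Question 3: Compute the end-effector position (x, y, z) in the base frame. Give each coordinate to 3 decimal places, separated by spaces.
after link 1: o_1 = (-1.0000, -1.7321, 0.0000)
after link 2: o_2 = (3.8296, -0.4380, 4.0000)
after link 3: o_3 = (4.0884, -1.4039, 5.0000)
after link 4: o_4 = (-0.7412, -2.6980, 4.0000)
after link 5: o_5 = (-2.6730, -3.2156, 2.0000)

-2.673 -3.216 2.000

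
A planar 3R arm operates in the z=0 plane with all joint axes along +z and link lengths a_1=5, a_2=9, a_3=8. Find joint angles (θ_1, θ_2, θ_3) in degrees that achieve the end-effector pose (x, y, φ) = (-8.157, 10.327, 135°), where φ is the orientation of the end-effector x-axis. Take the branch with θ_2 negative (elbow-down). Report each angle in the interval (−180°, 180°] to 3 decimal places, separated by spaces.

wrist centre = target − a_3·(cos φ, sin φ) = (-2.5001, 4.6701)
cos θ_2 = (28.0610−5²−9²)/(2·5·9) = -0.8660; θ_2 = -149.9958° (elbow-down)
β = atan2(4.6701,-2.5001) = 118.1622°; ψ = atan2(-4.5006,-2.7939) = -121.8315°
θ_1 = β − ψ = 239.9937°
θ_3 = φ − θ_1 − θ_2 = 45.0021° (wrapped to (-180°,180°])

-120.006 -149.996 45.002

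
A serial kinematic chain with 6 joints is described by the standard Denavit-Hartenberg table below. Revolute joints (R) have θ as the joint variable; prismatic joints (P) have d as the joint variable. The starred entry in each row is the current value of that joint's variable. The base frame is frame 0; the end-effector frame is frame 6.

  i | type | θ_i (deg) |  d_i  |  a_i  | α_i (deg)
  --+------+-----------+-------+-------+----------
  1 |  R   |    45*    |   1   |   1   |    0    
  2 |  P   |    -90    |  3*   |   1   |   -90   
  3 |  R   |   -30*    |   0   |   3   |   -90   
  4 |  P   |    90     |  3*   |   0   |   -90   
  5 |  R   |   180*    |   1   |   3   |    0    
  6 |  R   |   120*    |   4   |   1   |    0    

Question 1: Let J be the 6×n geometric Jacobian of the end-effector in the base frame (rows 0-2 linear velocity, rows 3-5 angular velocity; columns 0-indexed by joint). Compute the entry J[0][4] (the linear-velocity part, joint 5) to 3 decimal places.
0.272

axis z_4 = (-0.6124,0.6124,-0.5000); lever o_n−o_4 = (-0.9879,4.5234,-3.2500)
cross product → J_v[:, 4] = (0.2715,-1.4963,-2.1651)
J_ω[:, 4] = z_4
entry J[0][4] = 0.2715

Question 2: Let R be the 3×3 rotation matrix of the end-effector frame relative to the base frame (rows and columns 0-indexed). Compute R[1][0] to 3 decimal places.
-0.660

End-effector x-axis (col 0 of R) = (-0.0474,-0.6597,-0.7500)
R[1][0] = -0.6597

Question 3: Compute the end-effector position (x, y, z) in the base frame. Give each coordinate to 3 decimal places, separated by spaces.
after link 1: o_1 = (0.7071, 0.7071, 1.0000)
after link 2: o_2 = (1.4142, -0.0000, 4.0000)
after link 3: o_3 = (3.2513, -1.8371, 5.5000)
after link 4: o_4 = (4.3120, -2.8978, 2.9019)
after link 5: o_5 = (5.8209, -0.1641, 2.4019)
after link 6: o_6 = (3.3241, 1.6257, -0.3481)

3.324 1.626 -0.348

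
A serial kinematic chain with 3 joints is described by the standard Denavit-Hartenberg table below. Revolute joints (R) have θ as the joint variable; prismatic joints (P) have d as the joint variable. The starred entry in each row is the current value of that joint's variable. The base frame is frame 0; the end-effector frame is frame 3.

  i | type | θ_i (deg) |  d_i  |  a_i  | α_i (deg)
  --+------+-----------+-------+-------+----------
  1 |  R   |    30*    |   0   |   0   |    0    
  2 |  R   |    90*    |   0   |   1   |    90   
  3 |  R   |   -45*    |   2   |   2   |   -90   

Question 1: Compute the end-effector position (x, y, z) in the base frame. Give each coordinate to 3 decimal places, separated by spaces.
0.525 3.091 -1.414

after link 1: o_1 = (0.0000, 0.0000, 0.0000)
after link 2: o_2 = (-0.5000, 0.8660, 0.0000)
after link 3: o_3 = (0.5249, 3.0908, -1.4142)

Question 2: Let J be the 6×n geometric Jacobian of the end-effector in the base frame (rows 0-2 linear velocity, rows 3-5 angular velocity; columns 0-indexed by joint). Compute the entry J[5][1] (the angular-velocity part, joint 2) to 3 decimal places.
axis z_1 = (0.0000,0.0000,1.0000); lever o_n−o_1 = (0.5249,3.0908,-1.4142)
cross product → J_v[:, 1] = (-3.0908,0.5249,0.0000)
J_ω[:, 1] = z_1
entry J[5][1] = 1.0000

1.000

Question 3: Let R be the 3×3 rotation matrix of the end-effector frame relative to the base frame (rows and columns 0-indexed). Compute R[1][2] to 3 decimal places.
0.612

End-effector z-axis (col 2 of R) = (-0.3536,0.6124,0.7071)
R[1][2] = 0.6124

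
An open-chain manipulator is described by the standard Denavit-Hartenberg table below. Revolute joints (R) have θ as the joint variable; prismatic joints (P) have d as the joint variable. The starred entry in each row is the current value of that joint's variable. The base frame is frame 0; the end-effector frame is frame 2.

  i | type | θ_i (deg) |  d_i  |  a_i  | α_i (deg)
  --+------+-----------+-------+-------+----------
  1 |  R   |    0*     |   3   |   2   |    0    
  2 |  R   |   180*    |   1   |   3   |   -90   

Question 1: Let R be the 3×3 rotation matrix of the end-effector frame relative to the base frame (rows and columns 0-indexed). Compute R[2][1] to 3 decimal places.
End-effector y-axis (col 1 of R) = (-0.0000,-0.0000,-1.0000)
R[2][1] = -1.0000

-1.000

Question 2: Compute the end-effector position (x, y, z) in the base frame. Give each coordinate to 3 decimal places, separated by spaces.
-1.000 0.000 4.000

after link 1: o_1 = (2.0000, 0.0000, 3.0000)
after link 2: o_2 = (-1.0000, 0.0000, 4.0000)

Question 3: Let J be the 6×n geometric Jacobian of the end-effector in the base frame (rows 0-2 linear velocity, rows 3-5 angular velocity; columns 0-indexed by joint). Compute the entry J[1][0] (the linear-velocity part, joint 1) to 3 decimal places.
-1.000

axis z_0 = ẑ; lever o_n−o_0 = (-1.0000,0.0000,4.0000)
cross product → J_v[:, 0] = (-0.0000,-1.0000,0.0000)
J_ω[:, 0] = z_0
entry J[1][0] = -1.0000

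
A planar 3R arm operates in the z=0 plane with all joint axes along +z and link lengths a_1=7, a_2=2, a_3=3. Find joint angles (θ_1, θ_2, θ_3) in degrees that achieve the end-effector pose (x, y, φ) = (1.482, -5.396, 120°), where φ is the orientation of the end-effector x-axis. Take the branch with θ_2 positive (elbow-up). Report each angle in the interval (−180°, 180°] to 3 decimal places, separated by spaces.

-79.085 45.004 154.081

wrist centre = target − a_3·(cos φ, sin φ) = (2.9820, -7.9941)
cos θ_2 = (72.7976−7²−2²)/(2·7·2) = 0.7071; θ_2 = 45.0041° (elbow-up)
β = atan2(-7.9941,2.9820) = -69.5432°; ψ = atan2(1.4143,8.4141) = 9.5416°
θ_1 = β − ψ = -79.0847°
θ_3 = φ − θ_1 − θ_2 = 154.0806° (wrapped to (-180°,180°])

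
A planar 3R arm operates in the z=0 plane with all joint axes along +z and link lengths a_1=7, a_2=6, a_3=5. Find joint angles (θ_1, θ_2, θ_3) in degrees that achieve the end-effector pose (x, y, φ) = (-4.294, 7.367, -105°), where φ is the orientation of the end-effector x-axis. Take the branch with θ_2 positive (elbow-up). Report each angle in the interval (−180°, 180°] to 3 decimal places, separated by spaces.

wrist centre = target − a_3·(cos φ, sin φ) = (-2.9999, 12.1966)
cos θ_2 = (157.7572−7²−6²)/(2·7·6) = 0.8662; θ_2 = 29.9849° (elbow-up)
β = atan2(12.1966,-2.9999) = 103.8183°; ψ = atan2(2.9986,12.1969) = 13.8123°
θ_1 = β − ψ = 90.0060°
θ_3 = φ − θ_1 − θ_2 = 135.0091° (wrapped to (-180°,180°])

90.006 29.985 135.009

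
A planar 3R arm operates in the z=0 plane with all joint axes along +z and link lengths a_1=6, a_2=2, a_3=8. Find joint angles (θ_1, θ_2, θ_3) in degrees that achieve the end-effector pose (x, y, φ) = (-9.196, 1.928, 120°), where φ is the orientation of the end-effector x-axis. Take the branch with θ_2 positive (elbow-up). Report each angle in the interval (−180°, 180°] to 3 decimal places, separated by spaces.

-149.998 59.999 -150.001

wrist centre = target − a_3·(cos φ, sin φ) = (-5.1960, -5.0002)
cos θ_2 = (52.0004−6²−2²)/(2·6·2) = 0.5000; θ_2 = 59.9988° (elbow-up)
β = atan2(-5.0002,-5.1960) = -136.1001°; ψ = atan2(1.7320,7.0000) = 13.8976°
θ_1 = β − ψ = -149.9978°
θ_3 = φ − θ_1 − θ_2 = -150.0010° (wrapped to (-180°,180°])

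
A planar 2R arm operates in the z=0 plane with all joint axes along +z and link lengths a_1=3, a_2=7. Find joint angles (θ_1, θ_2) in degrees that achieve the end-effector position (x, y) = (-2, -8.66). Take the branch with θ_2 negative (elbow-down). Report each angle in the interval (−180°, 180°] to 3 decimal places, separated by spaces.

cos θ_2 = (78.9956−3²−7²)/(2·3·7) = 0.4999; θ_2 = -60.0069° (elbow-down)
β = atan2(-8.6600,-2.0000) = -103.0043°; ψ = atan2(-6.0626,6.4993) = -43.0091°
θ_1 = β − ψ = -59.9951°

-59.995 -60.007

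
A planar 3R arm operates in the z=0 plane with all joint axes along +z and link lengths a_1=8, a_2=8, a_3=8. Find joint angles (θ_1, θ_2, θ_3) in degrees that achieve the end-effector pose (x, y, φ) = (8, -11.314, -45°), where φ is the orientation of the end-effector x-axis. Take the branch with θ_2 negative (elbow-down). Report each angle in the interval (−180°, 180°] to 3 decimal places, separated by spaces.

wrist centre = target − a_3·(cos φ, sin φ) = (2.3431, -5.6571)
cos θ_2 = (37.4936−8²−8²)/(2·8·8) = -0.7071; θ_2 = -134.9979° (elbow-down)
β = atan2(-5.6571,2.3431) = -67.5010°; ψ = atan2(-5.6571,2.3434) = -67.4990°
θ_1 = β − ψ = -0.0021°
θ_3 = φ − θ_1 − θ_2 = 90.0000° (wrapped to (-180°,180°])

-0.002 -134.998 90.000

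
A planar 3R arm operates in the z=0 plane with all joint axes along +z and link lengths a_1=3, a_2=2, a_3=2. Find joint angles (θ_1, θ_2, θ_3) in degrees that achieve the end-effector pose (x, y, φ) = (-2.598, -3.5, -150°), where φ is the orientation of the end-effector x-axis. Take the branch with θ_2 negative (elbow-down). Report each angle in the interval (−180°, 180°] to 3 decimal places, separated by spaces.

wrist centre = target − a_3·(cos φ, sin φ) = (-0.8659, -2.5000)
cos θ_2 = (6.9999−3²−2²)/(2·3·2) = -0.5000; θ_2 = -120.0007° (elbow-down)
β = atan2(-2.5000,-0.8659) = -109.1050°; ψ = atan2(-1.7320,2.0000) = -40.8935°
θ_1 = β − ψ = -68.2115°
θ_3 = φ − θ_1 − θ_2 = 38.2123° (wrapped to (-180°,180°])

-68.212 -120.001 38.212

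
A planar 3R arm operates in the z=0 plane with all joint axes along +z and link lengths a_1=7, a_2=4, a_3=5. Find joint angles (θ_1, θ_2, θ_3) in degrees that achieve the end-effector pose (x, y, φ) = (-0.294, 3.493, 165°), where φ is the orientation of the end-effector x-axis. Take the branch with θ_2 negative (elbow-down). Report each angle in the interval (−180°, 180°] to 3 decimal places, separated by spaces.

60.004 -134.993 -120.011

wrist centre = target − a_3·(cos φ, sin φ) = (4.5356, 2.1989)
cos θ_2 = (25.4071−7²−4²)/(2·7·4) = -0.7070; θ_2 = -134.9926° (elbow-down)
β = atan2(2.1989,4.5356) = 25.8644°; ψ = atan2(-2.8288,4.1719) = -34.1393°
θ_1 = β − ψ = 60.0038°
θ_3 = φ − θ_1 − θ_2 = -120.0111° (wrapped to (-180°,180°])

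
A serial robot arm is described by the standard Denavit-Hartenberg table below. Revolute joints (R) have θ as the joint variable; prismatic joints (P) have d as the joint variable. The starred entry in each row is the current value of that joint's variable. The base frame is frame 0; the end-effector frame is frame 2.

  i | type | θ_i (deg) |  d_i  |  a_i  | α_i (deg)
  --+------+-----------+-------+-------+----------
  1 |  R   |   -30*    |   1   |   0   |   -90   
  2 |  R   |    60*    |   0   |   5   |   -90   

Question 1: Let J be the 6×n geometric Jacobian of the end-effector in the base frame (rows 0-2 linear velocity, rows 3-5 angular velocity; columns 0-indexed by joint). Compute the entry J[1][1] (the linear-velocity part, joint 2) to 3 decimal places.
axis z_1 = (0.5000,0.8660,0.0000); lever o_n−o_1 = (2.1651,-1.2500,-4.3301)
cross product → J_v[:, 1] = (-3.7500,2.1651,-2.5000)
J_ω[:, 1] = z_1
entry J[1][1] = 2.1651

2.165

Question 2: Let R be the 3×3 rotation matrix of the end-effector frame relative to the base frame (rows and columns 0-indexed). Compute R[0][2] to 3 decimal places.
End-effector z-axis (col 2 of R) = (-0.7500,0.4330,-0.5000)
R[0][2] = -0.7500

-0.750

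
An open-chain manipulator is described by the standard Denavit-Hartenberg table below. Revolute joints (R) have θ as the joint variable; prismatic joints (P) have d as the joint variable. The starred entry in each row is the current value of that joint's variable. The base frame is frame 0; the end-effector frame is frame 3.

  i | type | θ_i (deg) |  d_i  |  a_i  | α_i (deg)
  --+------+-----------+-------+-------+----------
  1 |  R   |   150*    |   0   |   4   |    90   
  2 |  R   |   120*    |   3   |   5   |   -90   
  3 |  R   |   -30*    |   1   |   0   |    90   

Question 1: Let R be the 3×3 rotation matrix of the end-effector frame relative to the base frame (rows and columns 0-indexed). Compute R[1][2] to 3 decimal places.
0.875

End-effector z-axis (col 2 of R) = (0.2165,0.8750,-0.4330)
R[1][2] = 0.8750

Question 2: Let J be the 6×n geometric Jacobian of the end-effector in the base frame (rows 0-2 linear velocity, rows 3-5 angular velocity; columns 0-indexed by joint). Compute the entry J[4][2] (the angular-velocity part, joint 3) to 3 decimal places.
axis z_2 = (0.7500,-0.4330,-0.5000); lever o_n−o_2 = (0.7500,-0.4330,-0.5000)
cross product → J_v[:, 2] = (0.0000,0.0000,0.0000)
J_ω[:, 2] = z_2
entry J[4][2] = -0.4330

-0.433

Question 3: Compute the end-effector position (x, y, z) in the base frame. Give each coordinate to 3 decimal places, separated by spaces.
after link 1: o_1 = (-3.4641, 2.0000, 0.0000)
after link 2: o_2 = (0.2010, 3.3481, 4.3301)
after link 3: o_3 = (0.9510, 2.9151, 3.8301)

0.951 2.915 3.830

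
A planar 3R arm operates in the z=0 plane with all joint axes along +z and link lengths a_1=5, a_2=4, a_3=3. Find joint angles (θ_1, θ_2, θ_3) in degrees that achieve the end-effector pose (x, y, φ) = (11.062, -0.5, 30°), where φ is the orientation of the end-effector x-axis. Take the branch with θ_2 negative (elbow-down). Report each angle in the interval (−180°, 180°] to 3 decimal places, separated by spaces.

wrist centre = target − a_3·(cos φ, sin φ) = (8.4639, -2.0000)
cos θ_2 = (75.6380−5²−4²)/(2·5·4) = 0.8660; θ_2 = -30.0086° (elbow-down)
β = atan2(-2.0000,8.4639) = -13.2950°; ψ = atan2(-2.0005,8.4638) = -13.2985°
θ_1 = β − ψ = 0.0035°
θ_3 = φ − θ_1 − θ_2 = 60.0051° (wrapped to (-180°,180°])

0.004 -30.009 60.005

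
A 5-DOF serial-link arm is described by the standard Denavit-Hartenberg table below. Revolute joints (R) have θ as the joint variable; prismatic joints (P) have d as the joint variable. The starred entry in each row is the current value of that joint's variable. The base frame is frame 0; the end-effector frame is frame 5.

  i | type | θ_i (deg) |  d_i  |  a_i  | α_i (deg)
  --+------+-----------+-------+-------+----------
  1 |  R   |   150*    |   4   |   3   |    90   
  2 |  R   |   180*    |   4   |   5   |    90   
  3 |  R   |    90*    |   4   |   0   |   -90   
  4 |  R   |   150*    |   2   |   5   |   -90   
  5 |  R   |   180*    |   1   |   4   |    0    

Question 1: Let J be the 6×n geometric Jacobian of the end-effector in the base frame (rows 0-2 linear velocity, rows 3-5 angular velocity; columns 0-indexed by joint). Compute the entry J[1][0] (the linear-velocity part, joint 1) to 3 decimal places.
1.317

axis z_0 = ẑ; lever o_n−o_0 = (1.3170,2.2811,8.3660)
cross product → J_v[:, 0] = (-2.2811,1.3170,0.0000)
J_ω[:, 0] = z_0
entry J[1][0] = 1.3170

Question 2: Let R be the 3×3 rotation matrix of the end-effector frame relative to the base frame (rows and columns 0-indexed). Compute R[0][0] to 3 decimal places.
End-effector x-axis (col 0 of R) = (0.4330,0.7500,0.5000)
R[0][0] = 0.4330

0.433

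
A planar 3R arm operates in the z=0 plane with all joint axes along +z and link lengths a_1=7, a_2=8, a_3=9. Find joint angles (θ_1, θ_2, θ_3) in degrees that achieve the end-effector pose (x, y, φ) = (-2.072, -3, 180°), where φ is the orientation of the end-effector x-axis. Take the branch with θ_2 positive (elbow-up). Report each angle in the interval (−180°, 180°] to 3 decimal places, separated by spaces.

wrist centre = target − a_3·(cos φ, sin φ) = (6.9280, -3.0000)
cos θ_2 = (56.9972−7²−8²)/(2·7·8) = -0.5000; θ_2 = 120.0017° (elbow-up)
β = atan2(-3.0000,6.9280) = -23.4138°; ψ = atan2(6.9281,2.9998) = 66.5878°
θ_1 = β − ψ = -90.0017°
θ_3 = φ − θ_1 − θ_2 = 150.0000° (wrapped to (-180°,180°])

-90.002 120.002 150.000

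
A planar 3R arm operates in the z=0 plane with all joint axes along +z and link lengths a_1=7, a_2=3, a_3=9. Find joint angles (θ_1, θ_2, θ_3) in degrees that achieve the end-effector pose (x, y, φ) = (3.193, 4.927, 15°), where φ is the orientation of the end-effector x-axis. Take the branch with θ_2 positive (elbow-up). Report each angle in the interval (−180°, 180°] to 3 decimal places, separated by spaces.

129.435 119.998 125.567

wrist centre = target − a_3·(cos φ, sin φ) = (-5.5003, 2.5976)
cos θ_2 = (37.0013−7²−3²)/(2·7·3) = -0.5000; θ_2 = 119.9979° (elbow-up)
β = atan2(2.5976,-5.5003) = 154.7202°; ψ = atan2(2.5981,5.5001) = 25.2851°
θ_1 = β − ψ = 129.4351°
θ_3 = φ − θ_1 − θ_2 = 125.5670° (wrapped to (-180°,180°])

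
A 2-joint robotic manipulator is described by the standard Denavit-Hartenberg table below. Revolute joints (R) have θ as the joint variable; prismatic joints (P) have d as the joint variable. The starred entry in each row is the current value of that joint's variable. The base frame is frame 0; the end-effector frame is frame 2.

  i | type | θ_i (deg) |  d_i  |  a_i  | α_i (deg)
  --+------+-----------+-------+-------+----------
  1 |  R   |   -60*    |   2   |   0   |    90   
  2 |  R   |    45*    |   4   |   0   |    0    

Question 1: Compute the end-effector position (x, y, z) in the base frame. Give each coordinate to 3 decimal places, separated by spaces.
-3.464 -2.000 2.000

after link 1: o_1 = (0.0000, 0.0000, 2.0000)
after link 2: o_2 = (-3.4641, -2.0000, 2.0000)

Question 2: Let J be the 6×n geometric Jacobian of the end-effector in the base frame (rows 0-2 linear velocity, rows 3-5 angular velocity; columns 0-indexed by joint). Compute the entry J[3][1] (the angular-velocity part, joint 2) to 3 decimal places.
-0.866

axis z_1 = (-0.8660,-0.5000,0.0000); lever o_n−o_1 = (-3.4641,-2.0000,0.0000)
cross product → J_v[:, 1] = (-0.0000,0.0000,0.0000)
J_ω[:, 1] = z_1
entry J[3][1] = -0.8660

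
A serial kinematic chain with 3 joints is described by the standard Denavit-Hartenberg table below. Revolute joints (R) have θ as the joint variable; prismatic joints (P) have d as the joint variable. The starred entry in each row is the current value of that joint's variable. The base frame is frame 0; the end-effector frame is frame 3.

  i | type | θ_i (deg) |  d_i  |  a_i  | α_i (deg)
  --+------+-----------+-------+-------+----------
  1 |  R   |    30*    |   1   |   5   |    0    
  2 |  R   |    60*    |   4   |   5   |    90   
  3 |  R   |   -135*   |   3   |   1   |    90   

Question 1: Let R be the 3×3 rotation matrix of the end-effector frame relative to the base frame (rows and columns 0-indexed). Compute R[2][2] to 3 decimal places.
End-effector z-axis (col 2 of R) = (-0.0000,-0.7071,0.7071)
R[2][2] = 0.7071

0.707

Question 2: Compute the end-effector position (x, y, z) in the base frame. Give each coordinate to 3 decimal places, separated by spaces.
7.330 6.793 4.293

after link 1: o_1 = (4.3301, 2.5000, 1.0000)
after link 2: o_2 = (4.3301, 7.5000, 5.0000)
after link 3: o_3 = (7.3301, 6.7929, 4.2929)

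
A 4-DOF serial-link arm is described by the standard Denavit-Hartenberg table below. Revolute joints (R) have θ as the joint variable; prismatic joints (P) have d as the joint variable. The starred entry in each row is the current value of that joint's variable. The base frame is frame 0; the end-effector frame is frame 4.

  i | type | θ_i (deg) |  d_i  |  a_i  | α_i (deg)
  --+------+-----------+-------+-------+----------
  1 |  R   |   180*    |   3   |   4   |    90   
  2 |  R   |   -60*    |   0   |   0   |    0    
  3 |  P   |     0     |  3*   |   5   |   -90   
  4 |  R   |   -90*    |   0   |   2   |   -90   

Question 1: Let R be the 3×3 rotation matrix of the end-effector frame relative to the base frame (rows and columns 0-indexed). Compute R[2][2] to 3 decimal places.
End-effector z-axis (col 2 of R) = (-0.5000,0.0000,-0.8660)
R[2][2] = -0.8660

-0.866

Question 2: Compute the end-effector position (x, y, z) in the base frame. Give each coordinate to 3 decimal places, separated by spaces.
after link 1: o_1 = (-4.0000, 0.0000, 3.0000)
after link 2: o_2 = (-4.0000, 0.0000, 3.0000)
after link 3: o_3 = (-6.5000, 3.0000, -1.3301)
after link 4: o_4 = (-6.5000, 5.0000, -1.3301)

-6.500 5.000 -1.330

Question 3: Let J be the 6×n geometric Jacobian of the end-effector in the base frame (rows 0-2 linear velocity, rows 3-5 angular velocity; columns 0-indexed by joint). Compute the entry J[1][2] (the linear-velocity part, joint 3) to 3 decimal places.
1.000

prismatic axis z_2 = (0.0000,1.0000,0.0000)
J_v[:, 2] = z_2; J_ω[:, 2] = (0,0,0)
entry J[1][2] = 1.0000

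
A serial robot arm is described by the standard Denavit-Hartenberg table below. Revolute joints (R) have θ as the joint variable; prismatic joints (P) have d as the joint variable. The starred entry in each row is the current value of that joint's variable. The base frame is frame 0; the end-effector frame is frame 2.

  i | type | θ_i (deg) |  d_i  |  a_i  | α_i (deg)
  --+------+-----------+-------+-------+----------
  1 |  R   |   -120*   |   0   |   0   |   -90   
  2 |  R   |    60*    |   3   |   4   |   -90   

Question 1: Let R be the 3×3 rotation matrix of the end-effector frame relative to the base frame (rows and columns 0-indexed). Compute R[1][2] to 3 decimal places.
End-effector z-axis (col 2 of R) = (0.4330,0.7500,-0.5000)
R[1][2] = 0.7500

0.750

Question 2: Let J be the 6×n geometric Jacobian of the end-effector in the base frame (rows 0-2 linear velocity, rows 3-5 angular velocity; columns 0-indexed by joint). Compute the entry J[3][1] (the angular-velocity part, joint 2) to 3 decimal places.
0.866

axis z_1 = (0.8660,-0.5000,0.0000); lever o_n−o_1 = (1.5981,-3.2321,-3.4641)
cross product → J_v[:, 1] = (1.7321,3.0000,-2.0000)
J_ω[:, 1] = z_1
entry J[3][1] = 0.8660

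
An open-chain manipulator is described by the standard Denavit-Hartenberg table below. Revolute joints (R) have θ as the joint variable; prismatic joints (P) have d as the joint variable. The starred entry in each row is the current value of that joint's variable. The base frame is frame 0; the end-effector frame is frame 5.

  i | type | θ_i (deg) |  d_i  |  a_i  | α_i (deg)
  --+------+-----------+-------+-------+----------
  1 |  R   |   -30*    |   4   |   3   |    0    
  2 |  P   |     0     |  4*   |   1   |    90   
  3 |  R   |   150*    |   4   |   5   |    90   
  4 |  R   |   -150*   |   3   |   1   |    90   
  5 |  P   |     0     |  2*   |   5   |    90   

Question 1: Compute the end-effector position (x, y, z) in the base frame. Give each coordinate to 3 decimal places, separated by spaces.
after link 1: o_1 = (2.5981, -1.5000, 4.0000)
after link 2: o_2 = (3.4641, -2.0000, 8.0000)
after link 3: o_3 = (-2.2859, -3.2990, 10.5000)
after link 4: o_4 = (-0.0873, -3.9910, 12.6651)
after link 5: o_5 = (4.2942, -5.6340, 10.0000)

4.294 -5.634 10.000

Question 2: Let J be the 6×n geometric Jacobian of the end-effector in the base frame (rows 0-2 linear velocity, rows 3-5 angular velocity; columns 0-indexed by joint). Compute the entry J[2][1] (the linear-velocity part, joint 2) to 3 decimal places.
1.000

prismatic axis z_1 = (0.0000,0.0000,1.0000)
J_v[:, 1] = z_1; J_ω[:, 1] = (0,0,0)
entry J[2][1] = 1.0000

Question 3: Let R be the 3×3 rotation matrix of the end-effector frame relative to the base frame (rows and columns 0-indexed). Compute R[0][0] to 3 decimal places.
0.900

End-effector x-axis (col 0 of R) = (0.8995,0.0580,-0.4330)
R[0][0] = 0.8995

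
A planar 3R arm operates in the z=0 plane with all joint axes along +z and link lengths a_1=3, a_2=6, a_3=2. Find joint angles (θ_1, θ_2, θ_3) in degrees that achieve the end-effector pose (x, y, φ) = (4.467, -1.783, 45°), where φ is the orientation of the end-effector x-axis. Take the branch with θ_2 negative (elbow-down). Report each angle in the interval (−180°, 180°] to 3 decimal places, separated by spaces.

60.008 -135.006 119.998

wrist centre = target − a_3·(cos φ, sin φ) = (3.0528, -3.1972)
cos θ_2 = (19.5417−3²−6²)/(2·3·6) = -0.7072; θ_2 = -135.0056° (elbow-down)
β = atan2(-3.1972,3.0528) = -46.3238°; ψ = atan2(-4.2422,-1.2431) = -106.3316°
θ_1 = β − ψ = 60.0078°
θ_3 = φ − θ_1 − θ_2 = 119.9978° (wrapped to (-180°,180°])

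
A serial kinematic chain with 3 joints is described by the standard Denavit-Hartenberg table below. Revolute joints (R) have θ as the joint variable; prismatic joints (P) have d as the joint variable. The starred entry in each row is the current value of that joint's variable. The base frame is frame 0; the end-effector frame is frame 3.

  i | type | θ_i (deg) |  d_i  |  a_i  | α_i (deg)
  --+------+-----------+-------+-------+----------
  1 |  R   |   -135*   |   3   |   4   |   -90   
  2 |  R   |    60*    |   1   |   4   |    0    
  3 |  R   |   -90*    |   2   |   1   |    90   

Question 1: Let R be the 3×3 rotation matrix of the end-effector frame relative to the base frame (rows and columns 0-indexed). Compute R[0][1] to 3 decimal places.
0.707

End-effector y-axis (col 1 of R) = (0.7071,-0.7071,0.0000)
R[0][1] = 0.7071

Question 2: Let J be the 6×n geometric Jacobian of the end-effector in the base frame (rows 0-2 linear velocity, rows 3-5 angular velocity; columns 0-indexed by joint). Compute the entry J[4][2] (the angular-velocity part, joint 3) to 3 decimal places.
axis z_2 = (0.7071,-0.7071,0.0000); lever o_n−o_2 = (0.8018,-2.0266,0.5000)
cross product → J_v[:, 2] = (-0.3536,-0.3536,-0.8660)
J_ω[:, 2] = z_2
entry J[4][2] = -0.7071

-0.707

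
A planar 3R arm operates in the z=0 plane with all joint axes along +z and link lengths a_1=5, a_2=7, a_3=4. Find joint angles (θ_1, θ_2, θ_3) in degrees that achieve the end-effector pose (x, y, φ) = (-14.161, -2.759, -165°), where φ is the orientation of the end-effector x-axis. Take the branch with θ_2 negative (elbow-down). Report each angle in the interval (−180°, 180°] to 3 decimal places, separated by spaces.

-135.004 -59.995 29.999

wrist centre = target − a_3·(cos φ, sin φ) = (-10.2973, -1.7237)
cos θ_2 = (109.0055−5²−7²)/(2·5·7) = 0.5001; θ_2 = -59.9948° (elbow-down)
β = atan2(-1.7237,-10.2973) = -170.4970°; ψ = atan2(-6.0619,8.5006) = -35.4932°
θ_1 = β − ψ = -135.0039°
θ_3 = φ − θ_1 − θ_2 = 29.9986° (wrapped to (-180°,180°])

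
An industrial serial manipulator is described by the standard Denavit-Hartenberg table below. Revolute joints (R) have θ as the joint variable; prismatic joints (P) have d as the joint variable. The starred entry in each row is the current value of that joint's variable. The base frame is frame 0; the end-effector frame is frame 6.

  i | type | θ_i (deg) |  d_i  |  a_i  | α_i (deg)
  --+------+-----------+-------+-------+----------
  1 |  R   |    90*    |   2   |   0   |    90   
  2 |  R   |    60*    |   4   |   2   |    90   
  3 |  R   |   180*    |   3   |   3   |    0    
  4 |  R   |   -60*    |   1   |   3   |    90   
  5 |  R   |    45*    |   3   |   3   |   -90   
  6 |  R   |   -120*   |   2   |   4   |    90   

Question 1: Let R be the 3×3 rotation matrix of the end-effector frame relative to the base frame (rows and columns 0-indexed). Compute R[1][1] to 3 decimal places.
0.789

End-effector y-axis (col 1 of R) = (-0.6124,0.7891,-0.0474)
R[1][1] = 0.7891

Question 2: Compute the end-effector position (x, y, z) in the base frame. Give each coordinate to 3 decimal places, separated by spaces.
9.218 7.027 1.929

after link 1: o_1 = (0.0000, 0.0000, 2.0000)
after link 2: o_2 = (4.0000, 1.0000, 3.7321)
after link 3: o_3 = (4.0000, 2.0981, -0.3660)
after link 4: o_4 = (6.5981, 2.2141, -2.1651)
after link 5: o_5 = (9.9352, 4.8199, -1.8943)
after link 6: o_6 = (9.2178, 7.0270, 1.9285)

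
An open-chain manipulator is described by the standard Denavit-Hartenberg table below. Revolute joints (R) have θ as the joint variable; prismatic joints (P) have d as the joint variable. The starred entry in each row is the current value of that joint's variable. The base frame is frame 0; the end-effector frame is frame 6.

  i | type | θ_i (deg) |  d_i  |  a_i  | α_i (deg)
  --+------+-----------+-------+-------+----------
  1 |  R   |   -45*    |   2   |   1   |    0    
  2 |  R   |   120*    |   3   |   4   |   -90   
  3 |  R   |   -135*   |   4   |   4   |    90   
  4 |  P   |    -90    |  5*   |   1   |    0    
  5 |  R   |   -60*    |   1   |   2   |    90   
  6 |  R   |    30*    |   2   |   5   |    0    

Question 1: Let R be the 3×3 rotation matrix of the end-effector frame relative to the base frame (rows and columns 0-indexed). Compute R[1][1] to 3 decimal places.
End-effector y-axis (col 1 of R) = (-0.4792,-0.8226,-0.3062)
R[1][1] = -0.8226

-0.823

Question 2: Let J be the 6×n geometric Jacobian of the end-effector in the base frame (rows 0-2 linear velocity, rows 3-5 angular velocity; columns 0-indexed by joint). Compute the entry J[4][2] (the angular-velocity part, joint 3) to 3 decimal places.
axis z_2 = (-0.9659,0.2588,0.0000); lever o_n−o_2 = (-2.6150,-3.7048,-7.7655)
cross product → J_v[:, 2] = (-2.0099,-7.5009,4.2553)
J_ω[:, 2] = z_2
entry J[4][2] = 0.2588

0.259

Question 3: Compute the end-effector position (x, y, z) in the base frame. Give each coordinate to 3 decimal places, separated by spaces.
after link 1: o_1 = (0.7071, -0.7071, 2.0000)
after link 2: o_2 = (1.7424, 3.1566, 5.0000)
after link 3: o_3 = (-2.8534, 1.4598, 7.8284)
after link 4: o_4 = (-2.8025, -2.2141, 4.2929)
after link 5: o_5 = (-1.7026, -1.9729, 2.3610)
after link 6: o_6 = (-0.8726, -0.5482, -2.7655)

-0.873 -0.548 -2.765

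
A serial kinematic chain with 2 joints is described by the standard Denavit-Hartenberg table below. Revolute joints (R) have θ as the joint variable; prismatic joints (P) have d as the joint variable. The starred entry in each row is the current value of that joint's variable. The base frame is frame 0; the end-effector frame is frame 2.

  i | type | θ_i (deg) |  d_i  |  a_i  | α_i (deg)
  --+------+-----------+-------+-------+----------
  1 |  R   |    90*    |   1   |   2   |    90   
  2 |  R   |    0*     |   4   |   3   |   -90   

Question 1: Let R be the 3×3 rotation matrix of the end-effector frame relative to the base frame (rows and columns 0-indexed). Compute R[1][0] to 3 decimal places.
1.000

End-effector x-axis (col 0 of R) = (0.0000,1.0000,0.0000)
R[1][0] = 1.0000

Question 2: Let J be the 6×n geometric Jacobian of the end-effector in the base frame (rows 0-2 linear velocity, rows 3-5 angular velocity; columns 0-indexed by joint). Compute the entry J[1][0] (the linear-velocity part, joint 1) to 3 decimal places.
4.000

axis z_0 = ẑ; lever o_n−o_0 = (4.0000,5.0000,1.0000)
cross product → J_v[:, 0] = (-5.0000,4.0000,0.0000)
J_ω[:, 0] = z_0
entry J[1][0] = 4.0000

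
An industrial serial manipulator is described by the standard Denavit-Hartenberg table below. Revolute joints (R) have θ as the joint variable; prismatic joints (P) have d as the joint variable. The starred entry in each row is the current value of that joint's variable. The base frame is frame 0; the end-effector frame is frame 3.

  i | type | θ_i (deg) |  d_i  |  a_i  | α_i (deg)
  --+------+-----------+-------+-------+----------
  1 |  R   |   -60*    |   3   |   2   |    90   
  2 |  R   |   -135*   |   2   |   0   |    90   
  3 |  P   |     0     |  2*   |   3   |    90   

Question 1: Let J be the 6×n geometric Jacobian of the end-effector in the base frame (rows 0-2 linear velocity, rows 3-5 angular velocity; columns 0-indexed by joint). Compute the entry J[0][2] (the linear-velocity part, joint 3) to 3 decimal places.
-0.354

prismatic axis z_2 = (-0.3536,0.6124,0.7071)
J_v[:, 2] = z_2; J_ω[:, 2] = (0,0,0)
entry J[0][2] = -0.3536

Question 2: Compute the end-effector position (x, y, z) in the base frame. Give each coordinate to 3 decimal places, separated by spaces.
-2.500 0.330 2.293

after link 1: o_1 = (1.0000, -1.7321, 3.0000)
after link 2: o_2 = (-0.7321, -2.7321, 3.0000)
after link 3: o_3 = (-2.4998, 0.3298, 2.2929)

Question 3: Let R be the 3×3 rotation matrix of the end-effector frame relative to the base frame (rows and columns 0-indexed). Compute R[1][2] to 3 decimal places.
End-effector z-axis (col 2 of R) = (0.8660,0.5000,0.0000)
R[1][2] = 0.5000

0.500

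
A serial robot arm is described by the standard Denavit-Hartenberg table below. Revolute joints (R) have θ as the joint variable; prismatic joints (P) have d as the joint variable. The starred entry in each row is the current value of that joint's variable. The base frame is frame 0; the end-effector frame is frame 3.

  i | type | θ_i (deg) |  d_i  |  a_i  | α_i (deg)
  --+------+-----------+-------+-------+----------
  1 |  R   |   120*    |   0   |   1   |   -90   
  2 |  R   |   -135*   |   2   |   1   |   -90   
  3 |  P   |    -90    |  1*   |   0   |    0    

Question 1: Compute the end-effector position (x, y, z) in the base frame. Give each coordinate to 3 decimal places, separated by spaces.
-2.232 -0.134 1.414

after link 1: o_1 = (-0.5000, 0.8660, 0.0000)
after link 2: o_2 = (-1.8785, -0.7463, 0.7071)
after link 3: o_3 = (-2.2321, -0.1340, 1.4142)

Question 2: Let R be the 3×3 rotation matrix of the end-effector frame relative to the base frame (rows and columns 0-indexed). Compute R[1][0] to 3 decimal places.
End-effector x-axis (col 0 of R) = (-0.8660,-0.5000,0.0000)
R[1][0] = -0.5000

-0.500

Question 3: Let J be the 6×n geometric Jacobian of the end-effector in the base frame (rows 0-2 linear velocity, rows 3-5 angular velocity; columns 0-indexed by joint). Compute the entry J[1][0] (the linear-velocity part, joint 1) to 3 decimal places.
-2.232

axis z_0 = ẑ; lever o_n−o_0 = (-2.2321,-0.1340,1.4142)
cross product → J_v[:, 0] = (0.1340,-2.2321,0.0000)
J_ω[:, 0] = z_0
entry J[1][0] = -2.2321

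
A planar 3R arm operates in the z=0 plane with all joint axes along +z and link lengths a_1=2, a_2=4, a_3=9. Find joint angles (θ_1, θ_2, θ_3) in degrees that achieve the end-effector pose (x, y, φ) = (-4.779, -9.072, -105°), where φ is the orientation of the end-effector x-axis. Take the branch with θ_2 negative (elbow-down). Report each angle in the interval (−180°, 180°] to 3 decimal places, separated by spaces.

wrist centre = target − a_3·(cos φ, sin φ) = (-2.4496, -0.3787)
cos θ_2 = (6.1441−2²−4²)/(2·2·4) = -0.8660; θ_2 = -149.9966° (elbow-down)
β = atan2(-0.3787,-2.4496) = -171.2127°; ψ = atan2(-2.0002,-1.4640) = -126.2010°
θ_1 = β − ψ = -45.0117°
θ_3 = φ − θ_1 − θ_2 = 90.0083° (wrapped to (-180°,180°])

-45.012 -149.997 90.008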